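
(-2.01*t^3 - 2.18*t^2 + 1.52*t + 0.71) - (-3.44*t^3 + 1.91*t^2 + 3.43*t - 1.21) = 1.43*t^3 - 4.09*t^2 - 1.91*t + 1.92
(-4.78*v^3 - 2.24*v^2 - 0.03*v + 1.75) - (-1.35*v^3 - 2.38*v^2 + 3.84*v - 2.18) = -3.43*v^3 + 0.14*v^2 - 3.87*v + 3.93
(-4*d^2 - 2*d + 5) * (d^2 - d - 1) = -4*d^4 + 2*d^3 + 11*d^2 - 3*d - 5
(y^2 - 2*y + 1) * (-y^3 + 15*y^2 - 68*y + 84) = -y^5 + 17*y^4 - 99*y^3 + 235*y^2 - 236*y + 84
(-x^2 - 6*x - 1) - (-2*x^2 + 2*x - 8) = x^2 - 8*x + 7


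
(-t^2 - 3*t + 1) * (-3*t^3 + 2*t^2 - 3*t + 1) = 3*t^5 + 7*t^4 - 6*t^3 + 10*t^2 - 6*t + 1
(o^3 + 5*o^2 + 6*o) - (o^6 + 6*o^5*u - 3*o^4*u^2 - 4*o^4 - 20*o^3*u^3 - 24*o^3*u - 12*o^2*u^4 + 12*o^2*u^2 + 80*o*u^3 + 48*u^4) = -o^6 - 6*o^5*u + 3*o^4*u^2 + 4*o^4 + 20*o^3*u^3 + 24*o^3*u + o^3 + 12*o^2*u^4 - 12*o^2*u^2 + 5*o^2 - 80*o*u^3 + 6*o - 48*u^4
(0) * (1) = 0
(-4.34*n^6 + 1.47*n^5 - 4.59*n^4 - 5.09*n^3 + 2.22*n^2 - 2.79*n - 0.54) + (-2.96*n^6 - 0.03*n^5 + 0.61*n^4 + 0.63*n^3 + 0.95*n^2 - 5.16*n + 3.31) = -7.3*n^6 + 1.44*n^5 - 3.98*n^4 - 4.46*n^3 + 3.17*n^2 - 7.95*n + 2.77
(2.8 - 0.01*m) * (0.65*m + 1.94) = -0.0065*m^2 + 1.8006*m + 5.432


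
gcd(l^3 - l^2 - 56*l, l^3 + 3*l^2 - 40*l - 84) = l + 7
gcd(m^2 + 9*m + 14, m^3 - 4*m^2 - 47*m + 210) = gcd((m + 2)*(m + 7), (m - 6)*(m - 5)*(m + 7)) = m + 7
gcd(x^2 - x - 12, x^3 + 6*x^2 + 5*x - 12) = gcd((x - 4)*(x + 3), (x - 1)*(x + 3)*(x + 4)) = x + 3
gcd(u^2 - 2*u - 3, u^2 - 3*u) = u - 3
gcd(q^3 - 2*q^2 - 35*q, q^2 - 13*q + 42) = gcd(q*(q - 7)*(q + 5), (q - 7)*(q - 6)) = q - 7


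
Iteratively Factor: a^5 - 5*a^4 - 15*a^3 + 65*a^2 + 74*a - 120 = (a - 1)*(a^4 - 4*a^3 - 19*a^2 + 46*a + 120) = (a - 1)*(a + 3)*(a^3 - 7*a^2 + 2*a + 40) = (a - 1)*(a + 2)*(a + 3)*(a^2 - 9*a + 20) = (a - 5)*(a - 1)*(a + 2)*(a + 3)*(a - 4)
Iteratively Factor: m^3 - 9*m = (m + 3)*(m^2 - 3*m) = m*(m + 3)*(m - 3)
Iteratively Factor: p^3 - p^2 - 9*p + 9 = (p - 1)*(p^2 - 9) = (p - 1)*(p + 3)*(p - 3)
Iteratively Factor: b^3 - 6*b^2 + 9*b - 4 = (b - 1)*(b^2 - 5*b + 4) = (b - 4)*(b - 1)*(b - 1)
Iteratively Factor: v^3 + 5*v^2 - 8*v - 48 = (v - 3)*(v^2 + 8*v + 16) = (v - 3)*(v + 4)*(v + 4)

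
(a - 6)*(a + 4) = a^2 - 2*a - 24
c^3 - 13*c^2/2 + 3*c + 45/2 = (c - 5)*(c - 3)*(c + 3/2)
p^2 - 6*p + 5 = (p - 5)*(p - 1)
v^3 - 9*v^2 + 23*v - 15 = (v - 5)*(v - 3)*(v - 1)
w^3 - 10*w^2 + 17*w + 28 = (w - 7)*(w - 4)*(w + 1)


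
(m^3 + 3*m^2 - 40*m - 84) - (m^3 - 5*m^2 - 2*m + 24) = 8*m^2 - 38*m - 108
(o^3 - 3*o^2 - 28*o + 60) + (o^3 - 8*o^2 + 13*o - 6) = 2*o^3 - 11*o^2 - 15*o + 54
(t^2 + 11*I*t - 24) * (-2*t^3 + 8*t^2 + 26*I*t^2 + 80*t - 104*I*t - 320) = -2*t^5 + 8*t^4 + 4*I*t^4 - 158*t^3 - 16*I*t^3 + 632*t^2 + 256*I*t^2 - 1920*t - 1024*I*t + 7680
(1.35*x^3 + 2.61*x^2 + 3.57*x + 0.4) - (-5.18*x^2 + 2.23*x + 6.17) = 1.35*x^3 + 7.79*x^2 + 1.34*x - 5.77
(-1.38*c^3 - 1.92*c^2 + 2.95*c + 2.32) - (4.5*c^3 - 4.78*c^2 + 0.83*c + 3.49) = -5.88*c^3 + 2.86*c^2 + 2.12*c - 1.17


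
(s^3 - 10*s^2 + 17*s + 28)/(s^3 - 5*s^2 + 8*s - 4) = (s^3 - 10*s^2 + 17*s + 28)/(s^3 - 5*s^2 + 8*s - 4)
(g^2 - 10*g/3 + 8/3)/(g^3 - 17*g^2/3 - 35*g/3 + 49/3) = (3*g^2 - 10*g + 8)/(3*g^3 - 17*g^2 - 35*g + 49)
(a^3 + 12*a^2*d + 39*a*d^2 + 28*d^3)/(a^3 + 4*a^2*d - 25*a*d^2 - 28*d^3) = (a + 4*d)/(a - 4*d)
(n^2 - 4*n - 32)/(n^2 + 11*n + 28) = (n - 8)/(n + 7)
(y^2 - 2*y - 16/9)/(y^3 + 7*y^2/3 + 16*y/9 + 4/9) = (3*y - 8)/(3*y^2 + 5*y + 2)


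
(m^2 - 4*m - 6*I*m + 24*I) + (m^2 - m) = 2*m^2 - 5*m - 6*I*m + 24*I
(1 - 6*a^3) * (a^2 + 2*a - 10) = -6*a^5 - 12*a^4 + 60*a^3 + a^2 + 2*a - 10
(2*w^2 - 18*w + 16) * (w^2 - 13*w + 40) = 2*w^4 - 44*w^3 + 330*w^2 - 928*w + 640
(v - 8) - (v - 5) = -3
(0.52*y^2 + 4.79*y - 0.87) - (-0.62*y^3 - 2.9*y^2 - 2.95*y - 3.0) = 0.62*y^3 + 3.42*y^2 + 7.74*y + 2.13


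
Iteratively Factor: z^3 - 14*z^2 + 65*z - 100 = (z - 4)*(z^2 - 10*z + 25) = (z - 5)*(z - 4)*(z - 5)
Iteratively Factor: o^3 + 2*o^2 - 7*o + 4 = (o - 1)*(o^2 + 3*o - 4) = (o - 1)^2*(o + 4)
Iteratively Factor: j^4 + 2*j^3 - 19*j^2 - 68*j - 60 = (j + 2)*(j^3 - 19*j - 30) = (j + 2)*(j + 3)*(j^2 - 3*j - 10) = (j - 5)*(j + 2)*(j + 3)*(j + 2)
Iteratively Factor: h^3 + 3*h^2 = (h + 3)*(h^2) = h*(h + 3)*(h)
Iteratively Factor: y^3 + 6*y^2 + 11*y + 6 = (y + 3)*(y^2 + 3*y + 2) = (y + 1)*(y + 3)*(y + 2)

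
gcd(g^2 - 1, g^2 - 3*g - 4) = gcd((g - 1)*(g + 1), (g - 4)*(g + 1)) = g + 1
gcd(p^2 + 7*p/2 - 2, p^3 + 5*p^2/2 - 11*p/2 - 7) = 1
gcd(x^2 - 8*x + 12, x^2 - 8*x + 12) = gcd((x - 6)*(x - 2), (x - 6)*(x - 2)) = x^2 - 8*x + 12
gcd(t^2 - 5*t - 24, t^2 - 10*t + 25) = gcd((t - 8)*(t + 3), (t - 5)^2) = 1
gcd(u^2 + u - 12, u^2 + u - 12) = u^2 + u - 12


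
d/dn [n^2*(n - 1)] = n*(3*n - 2)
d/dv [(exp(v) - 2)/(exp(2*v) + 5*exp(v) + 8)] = (-(exp(v) - 2)*(2*exp(v) + 5) + exp(2*v) + 5*exp(v) + 8)*exp(v)/(exp(2*v) + 5*exp(v) + 8)^2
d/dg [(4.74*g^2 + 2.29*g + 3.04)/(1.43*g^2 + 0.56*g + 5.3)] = (-0.620299999999999*g^2 + 41.5496*g + 10.4346)/(2.0449*g^4 + 1.6016*g^3 + 15.4716*g^2 + 5.936*g + 28.09)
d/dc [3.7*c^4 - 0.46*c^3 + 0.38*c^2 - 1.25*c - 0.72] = 14.8*c^3 - 1.38*c^2 + 0.76*c - 1.25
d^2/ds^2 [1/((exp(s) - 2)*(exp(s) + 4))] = (4*exp(3*s) + 6*exp(2*s) + 36*exp(s) + 16)*exp(s)/(exp(6*s) + 6*exp(5*s) - 12*exp(4*s) - 88*exp(3*s) + 96*exp(2*s) + 384*exp(s) - 512)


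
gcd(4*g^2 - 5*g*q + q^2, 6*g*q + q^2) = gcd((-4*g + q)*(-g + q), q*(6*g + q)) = 1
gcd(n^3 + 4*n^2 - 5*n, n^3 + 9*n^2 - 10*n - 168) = 1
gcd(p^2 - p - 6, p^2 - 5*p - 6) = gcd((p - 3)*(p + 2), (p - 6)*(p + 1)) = 1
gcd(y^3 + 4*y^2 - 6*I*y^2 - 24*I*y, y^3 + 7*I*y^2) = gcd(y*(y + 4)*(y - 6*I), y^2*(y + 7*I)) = y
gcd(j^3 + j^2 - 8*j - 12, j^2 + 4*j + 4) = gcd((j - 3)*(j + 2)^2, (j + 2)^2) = j^2 + 4*j + 4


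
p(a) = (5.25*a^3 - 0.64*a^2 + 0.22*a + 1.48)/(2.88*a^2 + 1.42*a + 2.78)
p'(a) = (-5.76*a - 1.42)*(5.25*a^3 - 0.64*a^2 + 0.22*a + 1.48)/(2.88*a^2 + 1.42*a + 2.78)^2 + (15.75*a^2 - 1.28*a + 0.22)/(2.88*a^2 + 1.42*a + 2.78)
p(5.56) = 8.88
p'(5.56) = 1.84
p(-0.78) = -0.46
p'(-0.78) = 2.74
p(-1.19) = -1.65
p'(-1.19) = 2.92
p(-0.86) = -0.68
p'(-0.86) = 2.86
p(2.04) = 2.48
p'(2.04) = 1.72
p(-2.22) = -4.31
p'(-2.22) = 2.29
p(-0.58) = 0.04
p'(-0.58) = 2.17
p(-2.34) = -4.58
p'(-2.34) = 2.24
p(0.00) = 0.53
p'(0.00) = -0.19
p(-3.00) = -6.00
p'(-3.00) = 2.07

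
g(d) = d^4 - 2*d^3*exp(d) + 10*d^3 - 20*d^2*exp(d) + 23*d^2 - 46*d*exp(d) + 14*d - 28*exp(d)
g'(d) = -2*d^3*exp(d) + 4*d^3 - 26*d^2*exp(d) + 30*d^2 - 86*d*exp(d) + 46*d - 74*exp(d) + 14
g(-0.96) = -0.43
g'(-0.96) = -11.27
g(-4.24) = -85.51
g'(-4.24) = 53.04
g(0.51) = -80.28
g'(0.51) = -162.18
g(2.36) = -2580.86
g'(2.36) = -4403.14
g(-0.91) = -1.02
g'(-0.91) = -12.38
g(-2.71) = -14.81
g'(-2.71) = 30.58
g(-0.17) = -19.27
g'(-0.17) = -43.70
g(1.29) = -373.22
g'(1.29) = -712.77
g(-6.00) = -120.10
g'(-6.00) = -46.15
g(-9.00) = 1008.03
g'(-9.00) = -885.99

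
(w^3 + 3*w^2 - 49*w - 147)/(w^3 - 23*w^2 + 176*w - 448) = (w^2 + 10*w + 21)/(w^2 - 16*w + 64)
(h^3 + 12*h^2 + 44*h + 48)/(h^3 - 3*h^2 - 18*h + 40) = (h^2 + 8*h + 12)/(h^2 - 7*h + 10)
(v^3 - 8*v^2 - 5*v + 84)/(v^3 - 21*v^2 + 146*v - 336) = (v^2 - v - 12)/(v^2 - 14*v + 48)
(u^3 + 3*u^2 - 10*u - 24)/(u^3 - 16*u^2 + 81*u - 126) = (u^2 + 6*u + 8)/(u^2 - 13*u + 42)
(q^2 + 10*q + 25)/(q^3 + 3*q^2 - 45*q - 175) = 1/(q - 7)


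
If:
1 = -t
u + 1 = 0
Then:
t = -1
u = -1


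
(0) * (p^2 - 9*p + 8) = 0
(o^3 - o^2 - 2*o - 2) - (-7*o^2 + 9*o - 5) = o^3 + 6*o^2 - 11*o + 3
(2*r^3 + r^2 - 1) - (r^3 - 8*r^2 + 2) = r^3 + 9*r^2 - 3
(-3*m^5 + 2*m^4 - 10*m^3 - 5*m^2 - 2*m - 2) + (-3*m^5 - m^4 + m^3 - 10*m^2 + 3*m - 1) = -6*m^5 + m^4 - 9*m^3 - 15*m^2 + m - 3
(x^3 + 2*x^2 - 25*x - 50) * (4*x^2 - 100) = 4*x^5 + 8*x^4 - 200*x^3 - 400*x^2 + 2500*x + 5000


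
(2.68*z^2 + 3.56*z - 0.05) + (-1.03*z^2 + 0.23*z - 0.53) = 1.65*z^2 + 3.79*z - 0.58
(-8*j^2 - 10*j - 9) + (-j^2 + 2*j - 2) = -9*j^2 - 8*j - 11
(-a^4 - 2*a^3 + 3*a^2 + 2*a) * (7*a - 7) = -7*a^5 - 7*a^4 + 35*a^3 - 7*a^2 - 14*a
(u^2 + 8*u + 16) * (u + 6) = u^3 + 14*u^2 + 64*u + 96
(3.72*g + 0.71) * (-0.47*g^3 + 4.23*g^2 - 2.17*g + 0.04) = -1.7484*g^4 + 15.4019*g^3 - 5.0691*g^2 - 1.3919*g + 0.0284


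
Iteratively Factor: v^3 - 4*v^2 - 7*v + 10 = (v - 1)*(v^2 - 3*v - 10) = (v - 5)*(v - 1)*(v + 2)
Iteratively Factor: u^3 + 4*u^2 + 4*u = (u + 2)*(u^2 + 2*u) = (u + 2)^2*(u)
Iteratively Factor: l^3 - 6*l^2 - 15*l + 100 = (l - 5)*(l^2 - l - 20) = (l - 5)^2*(l + 4)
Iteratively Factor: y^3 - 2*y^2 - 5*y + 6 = (y - 3)*(y^2 + y - 2) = (y - 3)*(y - 1)*(y + 2)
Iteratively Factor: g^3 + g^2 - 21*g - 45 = (g - 5)*(g^2 + 6*g + 9) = (g - 5)*(g + 3)*(g + 3)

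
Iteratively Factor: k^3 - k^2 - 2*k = (k + 1)*(k^2 - 2*k) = k*(k + 1)*(k - 2)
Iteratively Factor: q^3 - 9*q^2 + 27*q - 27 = (q - 3)*(q^2 - 6*q + 9) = (q - 3)^2*(q - 3)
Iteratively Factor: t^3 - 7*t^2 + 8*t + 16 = (t + 1)*(t^2 - 8*t + 16) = (t - 4)*(t + 1)*(t - 4)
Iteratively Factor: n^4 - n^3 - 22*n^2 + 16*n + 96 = (n + 4)*(n^3 - 5*n^2 - 2*n + 24) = (n - 3)*(n + 4)*(n^2 - 2*n - 8) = (n - 4)*(n - 3)*(n + 4)*(n + 2)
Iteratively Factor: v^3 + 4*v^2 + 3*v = (v + 1)*(v^2 + 3*v) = (v + 1)*(v + 3)*(v)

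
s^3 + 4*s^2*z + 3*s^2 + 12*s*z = s*(s + 3)*(s + 4*z)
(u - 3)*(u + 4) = u^2 + u - 12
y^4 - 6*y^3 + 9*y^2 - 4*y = y*(y - 4)*(y - 1)^2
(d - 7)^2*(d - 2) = d^3 - 16*d^2 + 77*d - 98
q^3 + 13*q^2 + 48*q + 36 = (q + 1)*(q + 6)^2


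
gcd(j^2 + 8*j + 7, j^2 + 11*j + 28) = j + 7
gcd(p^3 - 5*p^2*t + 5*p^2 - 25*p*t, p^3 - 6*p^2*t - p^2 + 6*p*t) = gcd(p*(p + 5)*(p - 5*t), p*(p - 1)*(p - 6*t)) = p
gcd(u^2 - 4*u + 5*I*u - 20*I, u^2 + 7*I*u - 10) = u + 5*I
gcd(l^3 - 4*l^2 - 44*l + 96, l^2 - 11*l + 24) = l - 8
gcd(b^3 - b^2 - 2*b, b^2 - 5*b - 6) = b + 1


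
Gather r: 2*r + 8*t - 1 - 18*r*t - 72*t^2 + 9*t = r*(2 - 18*t) - 72*t^2 + 17*t - 1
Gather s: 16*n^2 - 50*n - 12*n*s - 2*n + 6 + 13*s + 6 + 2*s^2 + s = 16*n^2 - 52*n + 2*s^2 + s*(14 - 12*n) + 12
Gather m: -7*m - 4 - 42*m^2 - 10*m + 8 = -42*m^2 - 17*m + 4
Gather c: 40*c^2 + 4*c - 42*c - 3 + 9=40*c^2 - 38*c + 6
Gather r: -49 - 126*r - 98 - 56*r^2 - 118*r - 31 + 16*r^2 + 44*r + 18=-40*r^2 - 200*r - 160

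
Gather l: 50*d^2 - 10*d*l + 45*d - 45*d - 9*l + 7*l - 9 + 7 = 50*d^2 + l*(-10*d - 2) - 2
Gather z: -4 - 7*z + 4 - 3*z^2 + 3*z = -3*z^2 - 4*z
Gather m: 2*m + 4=2*m + 4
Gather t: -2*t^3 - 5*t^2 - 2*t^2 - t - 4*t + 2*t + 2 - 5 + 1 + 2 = -2*t^3 - 7*t^2 - 3*t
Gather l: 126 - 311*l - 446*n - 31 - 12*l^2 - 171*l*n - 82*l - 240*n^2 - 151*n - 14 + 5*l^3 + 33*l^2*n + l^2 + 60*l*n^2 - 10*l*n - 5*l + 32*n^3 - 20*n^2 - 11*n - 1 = 5*l^3 + l^2*(33*n - 11) + l*(60*n^2 - 181*n - 398) + 32*n^3 - 260*n^2 - 608*n + 80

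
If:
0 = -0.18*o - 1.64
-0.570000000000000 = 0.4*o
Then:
No Solution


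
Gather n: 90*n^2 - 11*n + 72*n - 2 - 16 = 90*n^2 + 61*n - 18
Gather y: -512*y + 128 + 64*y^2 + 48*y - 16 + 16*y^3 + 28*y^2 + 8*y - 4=16*y^3 + 92*y^2 - 456*y + 108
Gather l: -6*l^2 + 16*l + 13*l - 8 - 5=-6*l^2 + 29*l - 13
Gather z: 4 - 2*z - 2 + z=2 - z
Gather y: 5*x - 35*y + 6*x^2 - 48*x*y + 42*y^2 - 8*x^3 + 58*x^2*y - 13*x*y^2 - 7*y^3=-8*x^3 + 6*x^2 + 5*x - 7*y^3 + y^2*(42 - 13*x) + y*(58*x^2 - 48*x - 35)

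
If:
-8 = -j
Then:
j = 8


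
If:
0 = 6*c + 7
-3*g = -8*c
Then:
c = -7/6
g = -28/9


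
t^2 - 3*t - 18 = (t - 6)*(t + 3)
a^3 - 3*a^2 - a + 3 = (a - 3)*(a - 1)*(a + 1)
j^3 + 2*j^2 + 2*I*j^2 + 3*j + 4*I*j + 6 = (j + 2)*(j - I)*(j + 3*I)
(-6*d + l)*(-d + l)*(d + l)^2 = 6*d^4 + 5*d^3*l - 7*d^2*l^2 - 5*d*l^3 + l^4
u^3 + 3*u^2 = u^2*(u + 3)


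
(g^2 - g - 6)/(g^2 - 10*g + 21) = (g + 2)/(g - 7)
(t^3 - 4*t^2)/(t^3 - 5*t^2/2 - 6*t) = 2*t/(2*t + 3)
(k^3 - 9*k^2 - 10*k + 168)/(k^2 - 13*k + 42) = k + 4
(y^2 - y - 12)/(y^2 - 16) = (y + 3)/(y + 4)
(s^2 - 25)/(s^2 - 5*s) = (s + 5)/s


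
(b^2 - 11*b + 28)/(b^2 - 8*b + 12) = (b^2 - 11*b + 28)/(b^2 - 8*b + 12)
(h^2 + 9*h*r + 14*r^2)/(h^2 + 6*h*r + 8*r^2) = (h + 7*r)/(h + 4*r)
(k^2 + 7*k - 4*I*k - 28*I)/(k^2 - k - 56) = (k - 4*I)/(k - 8)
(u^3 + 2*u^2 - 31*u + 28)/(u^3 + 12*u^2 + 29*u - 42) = (u - 4)/(u + 6)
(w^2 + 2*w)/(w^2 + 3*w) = (w + 2)/(w + 3)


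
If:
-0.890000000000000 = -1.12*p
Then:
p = 0.79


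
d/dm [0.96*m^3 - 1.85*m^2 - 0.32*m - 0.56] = 2.88*m^2 - 3.7*m - 0.32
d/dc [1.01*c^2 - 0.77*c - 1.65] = 2.02*c - 0.77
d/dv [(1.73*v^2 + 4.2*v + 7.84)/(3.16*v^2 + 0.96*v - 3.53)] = (-11.6112*v^2 - 61.7626*v - 22.3524)/(9.9856*v^4 + 6.0672*v^3 - 21.388*v^2 - 6.7776*v + 12.4609)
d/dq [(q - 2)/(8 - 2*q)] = 1/(q^2 - 8*q + 16)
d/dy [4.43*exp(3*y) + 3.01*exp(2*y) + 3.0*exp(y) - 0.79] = (13.29*exp(2*y) + 6.02*exp(y) + 3.0)*exp(y)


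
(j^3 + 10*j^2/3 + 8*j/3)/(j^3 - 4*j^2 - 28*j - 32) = j*(3*j + 4)/(3*(j^2 - 6*j - 16))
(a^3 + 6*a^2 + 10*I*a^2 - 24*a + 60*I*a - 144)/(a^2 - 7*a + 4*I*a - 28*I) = (a^2 + 6*a*(1 + I) + 36*I)/(a - 7)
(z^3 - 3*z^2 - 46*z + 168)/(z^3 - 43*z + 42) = (z - 4)/(z - 1)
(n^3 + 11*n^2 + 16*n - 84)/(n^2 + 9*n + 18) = (n^2 + 5*n - 14)/(n + 3)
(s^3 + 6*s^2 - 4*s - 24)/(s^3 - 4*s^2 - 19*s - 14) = (s^2 + 4*s - 12)/(s^2 - 6*s - 7)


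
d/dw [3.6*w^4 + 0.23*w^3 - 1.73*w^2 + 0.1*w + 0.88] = 14.4*w^3 + 0.69*w^2 - 3.46*w + 0.1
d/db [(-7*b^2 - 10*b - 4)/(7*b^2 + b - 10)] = (63*b^2 + 196*b + 104)/(49*b^4 + 14*b^3 - 139*b^2 - 20*b + 100)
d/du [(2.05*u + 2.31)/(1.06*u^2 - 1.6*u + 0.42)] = (-2.173*u^2 - 4.8972*u + 4.557)/(1.1236*u^4 - 3.392*u^3 + 3.4504*u^2 - 1.344*u + 0.1764)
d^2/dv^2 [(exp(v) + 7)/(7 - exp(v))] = 14*(-exp(v) - 7)*exp(v)/(exp(3*v) - 21*exp(2*v) + 147*exp(v) - 343)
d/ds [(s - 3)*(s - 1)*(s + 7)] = 3*s^2 + 6*s - 25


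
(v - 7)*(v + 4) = v^2 - 3*v - 28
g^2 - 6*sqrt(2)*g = g*(g - 6*sqrt(2))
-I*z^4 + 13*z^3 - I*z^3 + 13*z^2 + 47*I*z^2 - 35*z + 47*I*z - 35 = (z + 1)*(z + 5*I)*(z + 7*I)*(-I*z + 1)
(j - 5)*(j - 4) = j^2 - 9*j + 20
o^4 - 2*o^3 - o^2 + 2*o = o*(o - 2)*(o - 1)*(o + 1)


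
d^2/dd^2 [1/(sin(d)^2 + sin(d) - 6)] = (-4*sin(d)^4 - 3*sin(d)^3 - 19*sin(d)^2 + 14)/(sin(d)^2 + sin(d) - 6)^3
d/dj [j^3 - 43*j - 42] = 3*j^2 - 43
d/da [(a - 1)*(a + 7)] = 2*a + 6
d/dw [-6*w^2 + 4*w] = 4 - 12*w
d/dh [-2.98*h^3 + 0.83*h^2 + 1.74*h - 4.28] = -8.94*h^2 + 1.66*h + 1.74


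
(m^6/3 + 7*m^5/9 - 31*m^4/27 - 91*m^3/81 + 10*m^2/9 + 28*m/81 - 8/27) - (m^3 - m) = m^6/3 + 7*m^5/9 - 31*m^4/27 - 172*m^3/81 + 10*m^2/9 + 109*m/81 - 8/27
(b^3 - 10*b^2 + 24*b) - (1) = b^3 - 10*b^2 + 24*b - 1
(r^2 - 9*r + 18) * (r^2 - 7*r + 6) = r^4 - 16*r^3 + 87*r^2 - 180*r + 108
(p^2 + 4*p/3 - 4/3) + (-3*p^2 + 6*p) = -2*p^2 + 22*p/3 - 4/3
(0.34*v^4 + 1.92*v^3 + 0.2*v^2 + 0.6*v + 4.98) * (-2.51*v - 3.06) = -0.8534*v^5 - 5.8596*v^4 - 6.3772*v^3 - 2.118*v^2 - 14.3358*v - 15.2388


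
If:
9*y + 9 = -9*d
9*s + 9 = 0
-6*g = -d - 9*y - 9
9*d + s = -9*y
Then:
No Solution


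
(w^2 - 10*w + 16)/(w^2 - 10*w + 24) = (w^2 - 10*w + 16)/(w^2 - 10*w + 24)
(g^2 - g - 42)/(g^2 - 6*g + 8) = (g^2 - g - 42)/(g^2 - 6*g + 8)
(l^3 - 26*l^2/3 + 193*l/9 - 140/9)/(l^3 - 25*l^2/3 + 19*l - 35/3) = (l - 4/3)/(l - 1)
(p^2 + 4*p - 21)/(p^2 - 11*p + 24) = (p + 7)/(p - 8)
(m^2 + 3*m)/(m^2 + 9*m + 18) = m/(m + 6)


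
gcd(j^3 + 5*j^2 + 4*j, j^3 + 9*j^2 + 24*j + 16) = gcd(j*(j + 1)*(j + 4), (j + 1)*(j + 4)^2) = j^2 + 5*j + 4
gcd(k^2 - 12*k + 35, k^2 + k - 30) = k - 5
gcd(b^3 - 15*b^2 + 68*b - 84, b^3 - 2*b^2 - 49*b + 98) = b^2 - 9*b + 14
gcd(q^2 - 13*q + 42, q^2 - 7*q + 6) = q - 6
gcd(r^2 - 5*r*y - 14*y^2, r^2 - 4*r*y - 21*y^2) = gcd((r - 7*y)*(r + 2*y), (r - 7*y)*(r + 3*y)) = -r + 7*y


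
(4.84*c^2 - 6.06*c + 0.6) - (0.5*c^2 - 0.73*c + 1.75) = 4.34*c^2 - 5.33*c - 1.15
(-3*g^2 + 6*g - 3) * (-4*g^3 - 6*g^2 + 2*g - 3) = 12*g^5 - 6*g^4 - 30*g^3 + 39*g^2 - 24*g + 9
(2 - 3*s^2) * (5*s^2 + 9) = -15*s^4 - 17*s^2 + 18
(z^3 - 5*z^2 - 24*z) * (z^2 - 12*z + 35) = z^5 - 17*z^4 + 71*z^3 + 113*z^2 - 840*z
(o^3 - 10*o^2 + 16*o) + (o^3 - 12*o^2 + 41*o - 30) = 2*o^3 - 22*o^2 + 57*o - 30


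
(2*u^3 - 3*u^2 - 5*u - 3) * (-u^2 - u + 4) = -2*u^5 + u^4 + 16*u^3 - 4*u^2 - 17*u - 12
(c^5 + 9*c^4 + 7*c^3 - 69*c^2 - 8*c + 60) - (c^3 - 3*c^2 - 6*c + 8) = c^5 + 9*c^4 + 6*c^3 - 66*c^2 - 2*c + 52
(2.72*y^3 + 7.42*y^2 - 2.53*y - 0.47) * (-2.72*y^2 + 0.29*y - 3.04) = -7.3984*y^5 - 19.3936*y^4 + 0.764599999999999*y^3 - 22.0121*y^2 + 7.5549*y + 1.4288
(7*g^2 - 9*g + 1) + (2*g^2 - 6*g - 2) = 9*g^2 - 15*g - 1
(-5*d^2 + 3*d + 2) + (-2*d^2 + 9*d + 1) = -7*d^2 + 12*d + 3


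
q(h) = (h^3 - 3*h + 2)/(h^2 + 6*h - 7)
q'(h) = (-2*h - 6)*(h^3 - 3*h + 2)/(h^2 + 6*h - 7)^2 + (3*h^2 - 3)/(h^2 + 6*h - 7)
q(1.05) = 0.02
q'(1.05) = 0.38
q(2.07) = 0.48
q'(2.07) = 0.51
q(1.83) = 0.36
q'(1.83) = 0.49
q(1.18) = 0.07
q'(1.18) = 0.40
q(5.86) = 2.97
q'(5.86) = 0.76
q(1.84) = 0.36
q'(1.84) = 0.49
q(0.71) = -0.10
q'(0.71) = 0.33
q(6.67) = 3.60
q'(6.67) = 0.79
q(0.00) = -0.29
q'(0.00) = 0.18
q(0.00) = -0.29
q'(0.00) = 0.18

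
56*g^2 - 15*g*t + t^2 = (-8*g + t)*(-7*g + t)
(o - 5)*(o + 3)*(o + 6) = o^3 + 4*o^2 - 27*o - 90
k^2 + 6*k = k*(k + 6)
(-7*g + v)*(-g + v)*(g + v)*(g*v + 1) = 7*g^4*v - g^3*v^2 + 7*g^3 - 7*g^2*v^3 - g^2*v + g*v^4 - 7*g*v^2 + v^3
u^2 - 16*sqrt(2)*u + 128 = (u - 8*sqrt(2))^2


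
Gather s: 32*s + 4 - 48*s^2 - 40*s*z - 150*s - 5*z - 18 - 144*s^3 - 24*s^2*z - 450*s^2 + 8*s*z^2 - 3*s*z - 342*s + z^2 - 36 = -144*s^3 + s^2*(-24*z - 498) + s*(8*z^2 - 43*z - 460) + z^2 - 5*z - 50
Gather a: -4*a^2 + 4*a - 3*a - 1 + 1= -4*a^2 + a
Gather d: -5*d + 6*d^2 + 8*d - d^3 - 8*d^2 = -d^3 - 2*d^2 + 3*d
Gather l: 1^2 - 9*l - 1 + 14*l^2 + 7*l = 14*l^2 - 2*l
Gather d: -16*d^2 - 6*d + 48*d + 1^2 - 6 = -16*d^2 + 42*d - 5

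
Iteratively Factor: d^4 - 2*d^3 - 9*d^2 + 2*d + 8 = (d + 1)*(d^3 - 3*d^2 - 6*d + 8) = (d - 1)*(d + 1)*(d^2 - 2*d - 8) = (d - 4)*(d - 1)*(d + 1)*(d + 2)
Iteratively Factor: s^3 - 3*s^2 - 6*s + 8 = (s - 1)*(s^2 - 2*s - 8) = (s - 1)*(s + 2)*(s - 4)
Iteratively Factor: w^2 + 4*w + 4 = (w + 2)*(w + 2)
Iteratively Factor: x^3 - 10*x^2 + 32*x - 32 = (x - 2)*(x^2 - 8*x + 16) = (x - 4)*(x - 2)*(x - 4)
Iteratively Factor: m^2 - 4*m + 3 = (m - 3)*(m - 1)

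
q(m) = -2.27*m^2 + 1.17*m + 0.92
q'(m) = 1.17 - 4.54*m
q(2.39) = -9.25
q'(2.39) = -9.68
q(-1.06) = -2.87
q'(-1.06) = 5.98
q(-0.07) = 0.83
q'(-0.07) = 1.49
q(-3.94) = -38.93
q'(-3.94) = 19.06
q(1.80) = -4.33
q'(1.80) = -7.00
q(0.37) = 1.04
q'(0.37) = -0.51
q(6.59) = -89.95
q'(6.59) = -28.75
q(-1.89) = -9.40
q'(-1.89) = 9.75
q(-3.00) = -23.02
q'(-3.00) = 14.79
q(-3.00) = -23.02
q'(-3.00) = 14.79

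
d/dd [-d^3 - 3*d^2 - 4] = 3*d*(-d - 2)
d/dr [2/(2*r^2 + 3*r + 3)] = 2*(-4*r - 3)/(2*r^2 + 3*r + 3)^2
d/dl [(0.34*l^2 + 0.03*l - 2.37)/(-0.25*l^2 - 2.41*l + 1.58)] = (-0.8119*l^2 - 0.1106*l - 5.6643)/(0.0625*l^4 + 1.205*l^3 + 5.0181*l^2 - 7.6156*l + 2.4964)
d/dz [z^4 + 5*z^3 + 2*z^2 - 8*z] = 4*z^3 + 15*z^2 + 4*z - 8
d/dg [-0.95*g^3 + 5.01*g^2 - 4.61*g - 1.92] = -2.85*g^2 + 10.02*g - 4.61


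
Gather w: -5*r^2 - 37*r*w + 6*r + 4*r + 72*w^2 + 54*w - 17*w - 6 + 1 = -5*r^2 + 10*r + 72*w^2 + w*(37 - 37*r) - 5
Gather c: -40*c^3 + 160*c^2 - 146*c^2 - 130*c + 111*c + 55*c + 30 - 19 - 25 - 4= -40*c^3 + 14*c^2 + 36*c - 18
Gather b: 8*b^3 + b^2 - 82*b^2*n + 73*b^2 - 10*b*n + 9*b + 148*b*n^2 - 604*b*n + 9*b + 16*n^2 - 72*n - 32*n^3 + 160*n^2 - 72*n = 8*b^3 + b^2*(74 - 82*n) + b*(148*n^2 - 614*n + 18) - 32*n^3 + 176*n^2 - 144*n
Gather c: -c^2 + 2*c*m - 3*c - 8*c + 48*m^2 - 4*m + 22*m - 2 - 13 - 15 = -c^2 + c*(2*m - 11) + 48*m^2 + 18*m - 30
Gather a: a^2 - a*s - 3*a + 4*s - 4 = a^2 + a*(-s - 3) + 4*s - 4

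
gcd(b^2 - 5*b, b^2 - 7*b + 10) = b - 5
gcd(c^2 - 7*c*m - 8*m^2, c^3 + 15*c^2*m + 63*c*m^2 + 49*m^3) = c + m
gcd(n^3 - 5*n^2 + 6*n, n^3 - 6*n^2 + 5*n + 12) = n - 3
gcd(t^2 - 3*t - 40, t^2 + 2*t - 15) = t + 5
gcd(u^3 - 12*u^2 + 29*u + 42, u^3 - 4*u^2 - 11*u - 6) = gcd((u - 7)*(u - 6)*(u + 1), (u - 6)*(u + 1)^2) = u^2 - 5*u - 6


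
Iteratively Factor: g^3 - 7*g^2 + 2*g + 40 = (g + 2)*(g^2 - 9*g + 20) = (g - 5)*(g + 2)*(g - 4)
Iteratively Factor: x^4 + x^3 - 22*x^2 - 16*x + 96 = (x - 4)*(x^3 + 5*x^2 - 2*x - 24) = (x - 4)*(x - 2)*(x^2 + 7*x + 12) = (x - 4)*(x - 2)*(x + 3)*(x + 4)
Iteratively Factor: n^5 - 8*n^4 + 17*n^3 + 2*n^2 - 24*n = (n)*(n^4 - 8*n^3 + 17*n^2 + 2*n - 24) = n*(n - 3)*(n^3 - 5*n^2 + 2*n + 8) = n*(n - 4)*(n - 3)*(n^2 - n - 2) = n*(n - 4)*(n - 3)*(n - 2)*(n + 1)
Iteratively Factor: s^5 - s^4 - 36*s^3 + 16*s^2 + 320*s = (s + 4)*(s^4 - 5*s^3 - 16*s^2 + 80*s) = (s + 4)^2*(s^3 - 9*s^2 + 20*s) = (s - 4)*(s + 4)^2*(s^2 - 5*s) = s*(s - 4)*(s + 4)^2*(s - 5)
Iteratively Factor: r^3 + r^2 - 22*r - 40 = (r - 5)*(r^2 + 6*r + 8) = (r - 5)*(r + 4)*(r + 2)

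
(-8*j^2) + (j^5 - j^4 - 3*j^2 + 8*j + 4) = j^5 - j^4 - 11*j^2 + 8*j + 4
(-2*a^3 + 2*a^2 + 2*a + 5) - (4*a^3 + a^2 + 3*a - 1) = -6*a^3 + a^2 - a + 6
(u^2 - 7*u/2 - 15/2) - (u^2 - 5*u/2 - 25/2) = 5 - u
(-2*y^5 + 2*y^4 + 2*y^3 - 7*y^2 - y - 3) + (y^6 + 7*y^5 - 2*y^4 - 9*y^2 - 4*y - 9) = y^6 + 5*y^5 + 2*y^3 - 16*y^2 - 5*y - 12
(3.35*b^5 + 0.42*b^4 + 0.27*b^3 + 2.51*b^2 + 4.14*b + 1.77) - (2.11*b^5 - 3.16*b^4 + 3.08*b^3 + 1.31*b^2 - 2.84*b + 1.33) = 1.24*b^5 + 3.58*b^4 - 2.81*b^3 + 1.2*b^2 + 6.98*b + 0.44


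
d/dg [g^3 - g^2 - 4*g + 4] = 3*g^2 - 2*g - 4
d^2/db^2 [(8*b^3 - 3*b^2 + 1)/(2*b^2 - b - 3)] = 20*(5*b^3 + 3*b^2 + 21*b - 2)/(8*b^6 - 12*b^5 - 30*b^4 + 35*b^3 + 45*b^2 - 27*b - 27)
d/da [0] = 0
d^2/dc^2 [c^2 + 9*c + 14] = 2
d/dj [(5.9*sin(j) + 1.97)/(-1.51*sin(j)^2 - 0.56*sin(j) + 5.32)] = (8.909*sin(j)^2 + 5.9494*sin(j) + 32.4912)*cos(j)/(2.2801*sin(j)^4 + 1.6912*sin(j)^3 - 15.7528*sin(j)^2 - 5.9584*sin(j) + 28.3024)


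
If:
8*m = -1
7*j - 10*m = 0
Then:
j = -5/28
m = -1/8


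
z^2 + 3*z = z*(z + 3)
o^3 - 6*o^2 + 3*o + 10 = (o - 5)*(o - 2)*(o + 1)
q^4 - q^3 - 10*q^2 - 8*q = q*(q - 4)*(q + 1)*(q + 2)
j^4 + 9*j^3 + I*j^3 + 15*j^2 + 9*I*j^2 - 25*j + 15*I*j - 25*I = (j - 1)*(j + 5)^2*(j + I)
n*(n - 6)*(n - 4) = n^3 - 10*n^2 + 24*n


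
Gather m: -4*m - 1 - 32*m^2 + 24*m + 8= -32*m^2 + 20*m + 7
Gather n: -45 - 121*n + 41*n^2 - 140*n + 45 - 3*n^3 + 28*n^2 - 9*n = -3*n^3 + 69*n^2 - 270*n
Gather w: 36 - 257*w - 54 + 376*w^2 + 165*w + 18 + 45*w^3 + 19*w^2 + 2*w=45*w^3 + 395*w^2 - 90*w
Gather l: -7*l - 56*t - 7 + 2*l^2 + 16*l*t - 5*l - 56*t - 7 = 2*l^2 + l*(16*t - 12) - 112*t - 14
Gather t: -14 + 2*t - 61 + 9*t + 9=11*t - 66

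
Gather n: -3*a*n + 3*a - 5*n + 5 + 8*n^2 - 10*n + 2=3*a + 8*n^2 + n*(-3*a - 15) + 7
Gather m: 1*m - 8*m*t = m*(1 - 8*t)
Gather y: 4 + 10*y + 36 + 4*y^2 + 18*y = 4*y^2 + 28*y + 40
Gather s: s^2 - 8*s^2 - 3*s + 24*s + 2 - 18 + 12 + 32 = -7*s^2 + 21*s + 28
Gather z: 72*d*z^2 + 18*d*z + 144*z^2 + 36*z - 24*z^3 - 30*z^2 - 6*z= -24*z^3 + z^2*(72*d + 114) + z*(18*d + 30)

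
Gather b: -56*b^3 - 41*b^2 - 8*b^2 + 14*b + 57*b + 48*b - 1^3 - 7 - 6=-56*b^3 - 49*b^2 + 119*b - 14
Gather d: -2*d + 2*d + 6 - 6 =0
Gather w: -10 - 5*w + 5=-5*w - 5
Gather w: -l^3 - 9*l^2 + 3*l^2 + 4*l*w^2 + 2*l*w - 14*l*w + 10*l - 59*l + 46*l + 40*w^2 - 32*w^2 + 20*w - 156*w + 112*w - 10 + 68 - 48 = -l^3 - 6*l^2 - 3*l + w^2*(4*l + 8) + w*(-12*l - 24) + 10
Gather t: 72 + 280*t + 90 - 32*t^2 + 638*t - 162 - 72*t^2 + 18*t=-104*t^2 + 936*t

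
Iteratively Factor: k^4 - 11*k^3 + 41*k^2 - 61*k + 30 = (k - 2)*(k^3 - 9*k^2 + 23*k - 15) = (k - 5)*(k - 2)*(k^2 - 4*k + 3) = (k - 5)*(k - 2)*(k - 1)*(k - 3)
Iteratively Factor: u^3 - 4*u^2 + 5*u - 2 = (u - 2)*(u^2 - 2*u + 1) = (u - 2)*(u - 1)*(u - 1)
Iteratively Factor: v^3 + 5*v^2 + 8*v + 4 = (v + 2)*(v^2 + 3*v + 2) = (v + 1)*(v + 2)*(v + 2)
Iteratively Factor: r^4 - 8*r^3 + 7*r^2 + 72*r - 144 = (r - 3)*(r^3 - 5*r^2 - 8*r + 48) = (r - 3)*(r + 3)*(r^2 - 8*r + 16) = (r - 4)*(r - 3)*(r + 3)*(r - 4)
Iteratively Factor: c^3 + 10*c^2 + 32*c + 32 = (c + 2)*(c^2 + 8*c + 16) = (c + 2)*(c + 4)*(c + 4)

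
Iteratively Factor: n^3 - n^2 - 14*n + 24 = (n - 2)*(n^2 + n - 12) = (n - 3)*(n - 2)*(n + 4)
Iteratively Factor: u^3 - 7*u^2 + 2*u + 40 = (u - 5)*(u^2 - 2*u - 8) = (u - 5)*(u - 4)*(u + 2)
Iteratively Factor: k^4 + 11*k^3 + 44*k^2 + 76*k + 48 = (k + 3)*(k^3 + 8*k^2 + 20*k + 16) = (k + 3)*(k + 4)*(k^2 + 4*k + 4) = (k + 2)*(k + 3)*(k + 4)*(k + 2)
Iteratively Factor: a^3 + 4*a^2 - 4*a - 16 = (a + 4)*(a^2 - 4) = (a - 2)*(a + 4)*(a + 2)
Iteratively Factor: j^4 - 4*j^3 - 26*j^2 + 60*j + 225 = (j - 5)*(j^3 + j^2 - 21*j - 45) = (j - 5)*(j + 3)*(j^2 - 2*j - 15) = (j - 5)^2*(j + 3)*(j + 3)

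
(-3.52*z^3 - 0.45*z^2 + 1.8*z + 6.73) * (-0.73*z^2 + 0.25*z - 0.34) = 2.5696*z^5 - 0.5515*z^4 - 0.2297*z^3 - 4.3099*z^2 + 1.0705*z - 2.2882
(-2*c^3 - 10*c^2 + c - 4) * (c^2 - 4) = -2*c^5 - 10*c^4 + 9*c^3 + 36*c^2 - 4*c + 16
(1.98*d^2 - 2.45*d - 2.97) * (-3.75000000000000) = -7.425*d^2 + 9.1875*d + 11.1375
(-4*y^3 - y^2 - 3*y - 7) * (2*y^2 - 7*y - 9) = -8*y^5 + 26*y^4 + 37*y^3 + 16*y^2 + 76*y + 63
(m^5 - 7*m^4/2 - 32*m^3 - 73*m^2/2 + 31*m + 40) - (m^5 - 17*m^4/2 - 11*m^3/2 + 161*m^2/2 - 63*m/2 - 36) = 5*m^4 - 53*m^3/2 - 117*m^2 + 125*m/2 + 76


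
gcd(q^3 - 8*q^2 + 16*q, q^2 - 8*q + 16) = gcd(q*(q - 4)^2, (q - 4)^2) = q^2 - 8*q + 16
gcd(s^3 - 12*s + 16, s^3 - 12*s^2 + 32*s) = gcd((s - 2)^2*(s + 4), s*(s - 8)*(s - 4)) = 1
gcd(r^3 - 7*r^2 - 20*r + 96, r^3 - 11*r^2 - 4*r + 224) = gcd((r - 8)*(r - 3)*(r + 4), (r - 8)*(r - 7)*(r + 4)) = r^2 - 4*r - 32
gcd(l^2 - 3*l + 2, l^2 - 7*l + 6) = l - 1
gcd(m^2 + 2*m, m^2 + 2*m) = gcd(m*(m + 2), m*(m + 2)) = m^2 + 2*m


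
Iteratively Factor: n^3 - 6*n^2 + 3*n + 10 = (n - 2)*(n^2 - 4*n - 5) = (n - 5)*(n - 2)*(n + 1)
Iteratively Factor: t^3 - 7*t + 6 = (t - 1)*(t^2 + t - 6) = (t - 1)*(t + 3)*(t - 2)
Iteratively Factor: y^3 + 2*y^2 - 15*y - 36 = (y - 4)*(y^2 + 6*y + 9) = (y - 4)*(y + 3)*(y + 3)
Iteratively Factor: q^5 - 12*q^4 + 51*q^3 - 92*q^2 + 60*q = (q - 5)*(q^4 - 7*q^3 + 16*q^2 - 12*q) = (q - 5)*(q - 2)*(q^3 - 5*q^2 + 6*q) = (q - 5)*(q - 3)*(q - 2)*(q^2 - 2*q) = q*(q - 5)*(q - 3)*(q - 2)*(q - 2)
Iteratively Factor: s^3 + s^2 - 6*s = (s)*(s^2 + s - 6) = s*(s + 3)*(s - 2)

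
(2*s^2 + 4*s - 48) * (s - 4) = 2*s^3 - 4*s^2 - 64*s + 192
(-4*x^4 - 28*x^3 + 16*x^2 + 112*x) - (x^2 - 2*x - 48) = -4*x^4 - 28*x^3 + 15*x^2 + 114*x + 48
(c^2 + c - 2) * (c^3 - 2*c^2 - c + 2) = c^5 - c^4 - 5*c^3 + 5*c^2 + 4*c - 4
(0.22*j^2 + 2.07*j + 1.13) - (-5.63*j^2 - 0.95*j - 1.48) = 5.85*j^2 + 3.02*j + 2.61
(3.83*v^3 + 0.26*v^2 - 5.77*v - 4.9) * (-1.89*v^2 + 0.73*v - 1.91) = -7.2387*v^5 + 2.3045*v^4 + 3.7798*v^3 + 4.5523*v^2 + 7.4437*v + 9.359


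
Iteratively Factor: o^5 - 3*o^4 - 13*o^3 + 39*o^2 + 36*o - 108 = (o - 3)*(o^4 - 13*o^2 + 36) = (o - 3)*(o + 3)*(o^3 - 3*o^2 - 4*o + 12) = (o - 3)*(o - 2)*(o + 3)*(o^2 - o - 6) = (o - 3)^2*(o - 2)*(o + 3)*(o + 2)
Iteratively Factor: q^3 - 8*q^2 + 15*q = (q)*(q^2 - 8*q + 15) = q*(q - 5)*(q - 3)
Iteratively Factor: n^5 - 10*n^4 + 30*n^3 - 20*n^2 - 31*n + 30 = (n - 3)*(n^4 - 7*n^3 + 9*n^2 + 7*n - 10) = (n - 3)*(n - 1)*(n^3 - 6*n^2 + 3*n + 10) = (n - 5)*(n - 3)*(n - 1)*(n^2 - n - 2) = (n - 5)*(n - 3)*(n - 2)*(n - 1)*(n + 1)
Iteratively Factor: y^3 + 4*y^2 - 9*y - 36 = (y + 4)*(y^2 - 9) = (y - 3)*(y + 4)*(y + 3)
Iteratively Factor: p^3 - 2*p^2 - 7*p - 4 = (p - 4)*(p^2 + 2*p + 1) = (p - 4)*(p + 1)*(p + 1)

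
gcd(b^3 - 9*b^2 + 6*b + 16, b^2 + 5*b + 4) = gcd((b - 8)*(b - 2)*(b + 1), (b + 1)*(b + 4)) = b + 1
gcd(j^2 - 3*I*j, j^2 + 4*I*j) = j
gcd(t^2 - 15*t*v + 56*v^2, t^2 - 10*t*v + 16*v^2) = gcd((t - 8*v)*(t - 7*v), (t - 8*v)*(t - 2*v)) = t - 8*v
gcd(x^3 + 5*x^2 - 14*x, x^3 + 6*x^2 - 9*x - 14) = x^2 + 5*x - 14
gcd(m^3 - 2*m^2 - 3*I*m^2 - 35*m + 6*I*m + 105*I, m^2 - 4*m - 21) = m - 7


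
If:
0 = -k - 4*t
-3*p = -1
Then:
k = -4*t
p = 1/3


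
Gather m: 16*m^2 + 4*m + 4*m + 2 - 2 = 16*m^2 + 8*m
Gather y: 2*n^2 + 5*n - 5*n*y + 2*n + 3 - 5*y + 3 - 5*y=2*n^2 + 7*n + y*(-5*n - 10) + 6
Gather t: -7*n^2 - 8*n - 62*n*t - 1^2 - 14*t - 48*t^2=-7*n^2 - 8*n - 48*t^2 + t*(-62*n - 14) - 1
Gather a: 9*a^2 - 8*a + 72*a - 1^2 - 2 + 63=9*a^2 + 64*a + 60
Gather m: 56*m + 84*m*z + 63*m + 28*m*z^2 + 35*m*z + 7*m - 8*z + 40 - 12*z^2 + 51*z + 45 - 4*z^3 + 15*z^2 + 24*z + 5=m*(28*z^2 + 119*z + 126) - 4*z^3 + 3*z^2 + 67*z + 90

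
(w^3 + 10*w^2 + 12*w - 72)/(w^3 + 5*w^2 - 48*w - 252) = (w - 2)/(w - 7)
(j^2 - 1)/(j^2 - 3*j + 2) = (j + 1)/(j - 2)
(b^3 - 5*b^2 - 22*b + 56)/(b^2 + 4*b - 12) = (b^2 - 3*b - 28)/(b + 6)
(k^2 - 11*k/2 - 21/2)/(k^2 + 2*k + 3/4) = 2*(k - 7)/(2*k + 1)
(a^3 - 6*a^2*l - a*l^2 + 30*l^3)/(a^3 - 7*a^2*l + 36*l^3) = (a - 5*l)/(a - 6*l)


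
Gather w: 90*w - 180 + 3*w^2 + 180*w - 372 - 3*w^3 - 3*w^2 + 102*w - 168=-3*w^3 + 372*w - 720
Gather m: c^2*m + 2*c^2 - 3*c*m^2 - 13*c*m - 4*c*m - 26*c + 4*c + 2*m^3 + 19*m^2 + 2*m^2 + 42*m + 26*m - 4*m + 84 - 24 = 2*c^2 - 22*c + 2*m^3 + m^2*(21 - 3*c) + m*(c^2 - 17*c + 64) + 60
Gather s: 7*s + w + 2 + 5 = 7*s + w + 7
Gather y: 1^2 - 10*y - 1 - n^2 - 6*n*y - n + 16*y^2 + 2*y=-n^2 - n + 16*y^2 + y*(-6*n - 8)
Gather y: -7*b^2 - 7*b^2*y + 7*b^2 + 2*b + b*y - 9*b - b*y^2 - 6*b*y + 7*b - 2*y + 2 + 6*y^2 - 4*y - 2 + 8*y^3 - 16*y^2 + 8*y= 8*y^3 + y^2*(-b - 10) + y*(-7*b^2 - 5*b + 2)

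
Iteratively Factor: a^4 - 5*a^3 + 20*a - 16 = (a - 4)*(a^3 - a^2 - 4*a + 4) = (a - 4)*(a - 2)*(a^2 + a - 2) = (a - 4)*(a - 2)*(a + 2)*(a - 1)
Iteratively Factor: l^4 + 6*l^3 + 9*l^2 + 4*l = (l + 1)*(l^3 + 5*l^2 + 4*l) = (l + 1)*(l + 4)*(l^2 + l) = l*(l + 1)*(l + 4)*(l + 1)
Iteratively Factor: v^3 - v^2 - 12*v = (v - 4)*(v^2 + 3*v) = (v - 4)*(v + 3)*(v)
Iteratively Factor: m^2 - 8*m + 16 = (m - 4)*(m - 4)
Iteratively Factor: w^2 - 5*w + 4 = (w - 4)*(w - 1)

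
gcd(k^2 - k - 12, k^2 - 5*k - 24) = k + 3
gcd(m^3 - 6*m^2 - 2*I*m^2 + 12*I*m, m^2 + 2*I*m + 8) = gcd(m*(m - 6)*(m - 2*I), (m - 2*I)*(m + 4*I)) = m - 2*I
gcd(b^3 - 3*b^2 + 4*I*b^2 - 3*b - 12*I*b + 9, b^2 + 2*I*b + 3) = b + 3*I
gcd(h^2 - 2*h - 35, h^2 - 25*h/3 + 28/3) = h - 7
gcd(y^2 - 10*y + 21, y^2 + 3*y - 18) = y - 3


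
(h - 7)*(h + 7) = h^2 - 49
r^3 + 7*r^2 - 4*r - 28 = (r - 2)*(r + 2)*(r + 7)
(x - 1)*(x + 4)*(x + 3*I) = x^3 + 3*x^2 + 3*I*x^2 - 4*x + 9*I*x - 12*I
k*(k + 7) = k^2 + 7*k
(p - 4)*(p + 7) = p^2 + 3*p - 28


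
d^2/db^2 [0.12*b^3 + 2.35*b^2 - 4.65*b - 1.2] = 0.72*b + 4.7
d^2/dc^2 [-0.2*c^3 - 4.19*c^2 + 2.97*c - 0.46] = -1.2*c - 8.38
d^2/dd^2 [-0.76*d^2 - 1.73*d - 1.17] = -1.52000000000000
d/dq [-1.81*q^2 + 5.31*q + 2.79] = 5.31 - 3.62*q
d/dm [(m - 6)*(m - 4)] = 2*m - 10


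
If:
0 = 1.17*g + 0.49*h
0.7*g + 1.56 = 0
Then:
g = -2.23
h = 5.32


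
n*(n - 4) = n^2 - 4*n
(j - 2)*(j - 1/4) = j^2 - 9*j/4 + 1/2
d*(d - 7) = d^2 - 7*d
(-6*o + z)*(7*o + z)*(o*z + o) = -42*o^3*z - 42*o^3 + o^2*z^2 + o^2*z + o*z^3 + o*z^2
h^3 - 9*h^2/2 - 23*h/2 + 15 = (h - 6)*(h - 1)*(h + 5/2)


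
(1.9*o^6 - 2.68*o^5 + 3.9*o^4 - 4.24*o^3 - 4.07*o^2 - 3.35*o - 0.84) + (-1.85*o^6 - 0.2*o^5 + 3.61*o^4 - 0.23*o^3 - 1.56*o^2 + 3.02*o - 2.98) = 0.0499999999999998*o^6 - 2.88*o^5 + 7.51*o^4 - 4.47*o^3 - 5.63*o^2 - 0.33*o - 3.82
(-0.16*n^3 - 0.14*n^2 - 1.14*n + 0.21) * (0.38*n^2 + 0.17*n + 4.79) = -0.0608*n^5 - 0.0804*n^4 - 1.2234*n^3 - 0.7846*n^2 - 5.4249*n + 1.0059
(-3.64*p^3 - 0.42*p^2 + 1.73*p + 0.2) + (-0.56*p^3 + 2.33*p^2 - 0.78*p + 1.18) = -4.2*p^3 + 1.91*p^2 + 0.95*p + 1.38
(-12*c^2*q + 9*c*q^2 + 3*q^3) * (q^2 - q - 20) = -12*c^2*q^3 + 12*c^2*q^2 + 240*c^2*q + 9*c*q^4 - 9*c*q^3 - 180*c*q^2 + 3*q^5 - 3*q^4 - 60*q^3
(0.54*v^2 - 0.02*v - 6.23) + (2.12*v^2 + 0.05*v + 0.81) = 2.66*v^2 + 0.03*v - 5.42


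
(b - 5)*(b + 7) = b^2 + 2*b - 35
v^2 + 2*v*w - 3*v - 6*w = (v - 3)*(v + 2*w)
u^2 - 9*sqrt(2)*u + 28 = (u - 7*sqrt(2))*(u - 2*sqrt(2))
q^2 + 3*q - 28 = (q - 4)*(q + 7)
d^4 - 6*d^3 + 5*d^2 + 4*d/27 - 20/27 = (d - 5)*(d - 2/3)^2*(d + 1/3)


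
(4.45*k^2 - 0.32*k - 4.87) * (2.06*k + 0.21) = 9.167*k^3 + 0.2753*k^2 - 10.0994*k - 1.0227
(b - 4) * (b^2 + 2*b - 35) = b^3 - 2*b^2 - 43*b + 140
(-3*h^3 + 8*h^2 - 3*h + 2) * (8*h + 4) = -24*h^4 + 52*h^3 + 8*h^2 + 4*h + 8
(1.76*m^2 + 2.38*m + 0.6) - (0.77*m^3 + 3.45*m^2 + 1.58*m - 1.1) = -0.77*m^3 - 1.69*m^2 + 0.8*m + 1.7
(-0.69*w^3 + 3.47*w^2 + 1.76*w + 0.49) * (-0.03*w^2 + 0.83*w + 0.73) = 0.0207*w^5 - 0.6768*w^4 + 2.3236*w^3 + 3.9792*w^2 + 1.6915*w + 0.3577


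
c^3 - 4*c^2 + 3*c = c*(c - 3)*(c - 1)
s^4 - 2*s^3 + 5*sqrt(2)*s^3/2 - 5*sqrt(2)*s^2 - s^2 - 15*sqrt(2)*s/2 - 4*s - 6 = (s - 3)*(s + 1)*(s + sqrt(2)/2)*(s + 2*sqrt(2))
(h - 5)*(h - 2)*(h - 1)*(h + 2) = h^4 - 6*h^3 + h^2 + 24*h - 20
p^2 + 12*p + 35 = (p + 5)*(p + 7)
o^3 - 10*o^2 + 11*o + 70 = (o - 7)*(o - 5)*(o + 2)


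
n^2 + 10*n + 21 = (n + 3)*(n + 7)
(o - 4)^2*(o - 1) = o^3 - 9*o^2 + 24*o - 16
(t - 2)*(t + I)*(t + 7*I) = t^3 - 2*t^2 + 8*I*t^2 - 7*t - 16*I*t + 14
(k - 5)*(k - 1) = k^2 - 6*k + 5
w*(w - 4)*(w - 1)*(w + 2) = w^4 - 3*w^3 - 6*w^2 + 8*w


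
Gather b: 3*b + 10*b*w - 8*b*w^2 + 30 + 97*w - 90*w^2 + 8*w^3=b*(-8*w^2 + 10*w + 3) + 8*w^3 - 90*w^2 + 97*w + 30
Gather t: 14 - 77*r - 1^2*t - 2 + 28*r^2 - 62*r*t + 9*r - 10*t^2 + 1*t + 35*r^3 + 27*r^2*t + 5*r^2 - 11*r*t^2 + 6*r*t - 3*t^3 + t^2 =35*r^3 + 33*r^2 - 68*r - 3*t^3 + t^2*(-11*r - 9) + t*(27*r^2 - 56*r) + 12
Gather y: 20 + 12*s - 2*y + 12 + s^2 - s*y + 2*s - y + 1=s^2 + 14*s + y*(-s - 3) + 33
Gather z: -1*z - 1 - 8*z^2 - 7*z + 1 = -8*z^2 - 8*z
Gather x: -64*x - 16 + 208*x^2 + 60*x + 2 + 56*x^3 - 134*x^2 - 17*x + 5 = 56*x^3 + 74*x^2 - 21*x - 9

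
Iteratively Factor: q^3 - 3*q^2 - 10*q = (q)*(q^2 - 3*q - 10) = q*(q + 2)*(q - 5)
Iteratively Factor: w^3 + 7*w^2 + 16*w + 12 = (w + 3)*(w^2 + 4*w + 4) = (w + 2)*(w + 3)*(w + 2)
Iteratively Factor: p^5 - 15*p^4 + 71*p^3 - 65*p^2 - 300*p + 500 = (p - 5)*(p^4 - 10*p^3 + 21*p^2 + 40*p - 100) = (p - 5)*(p + 2)*(p^3 - 12*p^2 + 45*p - 50) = (p - 5)*(p - 2)*(p + 2)*(p^2 - 10*p + 25) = (p - 5)^2*(p - 2)*(p + 2)*(p - 5)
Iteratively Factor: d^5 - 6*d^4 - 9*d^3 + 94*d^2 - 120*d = (d - 5)*(d^4 - d^3 - 14*d^2 + 24*d) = (d - 5)*(d - 2)*(d^3 + d^2 - 12*d) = (d - 5)*(d - 3)*(d - 2)*(d^2 + 4*d) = (d - 5)*(d - 3)*(d - 2)*(d + 4)*(d)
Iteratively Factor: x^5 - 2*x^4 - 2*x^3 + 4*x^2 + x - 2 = (x - 2)*(x^4 - 2*x^2 + 1) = (x - 2)*(x - 1)*(x^3 + x^2 - x - 1) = (x - 2)*(x - 1)*(x + 1)*(x^2 - 1) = (x - 2)*(x - 1)*(x + 1)^2*(x - 1)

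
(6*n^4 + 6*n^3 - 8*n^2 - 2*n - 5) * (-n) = -6*n^5 - 6*n^4 + 8*n^3 + 2*n^2 + 5*n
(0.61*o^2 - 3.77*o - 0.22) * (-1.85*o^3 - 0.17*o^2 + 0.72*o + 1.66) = -1.1285*o^5 + 6.8708*o^4 + 1.4871*o^3 - 1.6644*o^2 - 6.4166*o - 0.3652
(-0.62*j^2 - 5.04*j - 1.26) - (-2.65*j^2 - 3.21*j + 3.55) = 2.03*j^2 - 1.83*j - 4.81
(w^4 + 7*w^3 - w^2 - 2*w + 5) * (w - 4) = w^5 + 3*w^4 - 29*w^3 + 2*w^2 + 13*w - 20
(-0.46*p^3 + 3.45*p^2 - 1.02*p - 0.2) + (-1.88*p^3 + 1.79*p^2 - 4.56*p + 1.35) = -2.34*p^3 + 5.24*p^2 - 5.58*p + 1.15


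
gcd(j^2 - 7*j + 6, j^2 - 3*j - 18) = j - 6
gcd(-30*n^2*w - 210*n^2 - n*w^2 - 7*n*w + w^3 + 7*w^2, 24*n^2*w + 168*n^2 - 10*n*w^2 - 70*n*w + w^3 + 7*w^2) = -6*n*w - 42*n + w^2 + 7*w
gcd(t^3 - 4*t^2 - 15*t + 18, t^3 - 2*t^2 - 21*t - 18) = t^2 - 3*t - 18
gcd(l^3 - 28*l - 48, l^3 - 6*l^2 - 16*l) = l + 2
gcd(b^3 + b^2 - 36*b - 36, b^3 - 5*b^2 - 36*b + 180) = b^2 - 36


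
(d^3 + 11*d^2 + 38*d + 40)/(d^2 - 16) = (d^2 + 7*d + 10)/(d - 4)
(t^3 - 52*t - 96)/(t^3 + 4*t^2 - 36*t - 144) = (t^2 - 6*t - 16)/(t^2 - 2*t - 24)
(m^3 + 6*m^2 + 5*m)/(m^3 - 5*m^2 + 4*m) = (m^2 + 6*m + 5)/(m^2 - 5*m + 4)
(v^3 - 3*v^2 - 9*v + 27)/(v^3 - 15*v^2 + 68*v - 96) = (v^2 - 9)/(v^2 - 12*v + 32)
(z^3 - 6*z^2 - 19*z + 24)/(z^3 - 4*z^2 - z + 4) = (z^2 - 5*z - 24)/(z^2 - 3*z - 4)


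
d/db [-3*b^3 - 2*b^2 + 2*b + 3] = -9*b^2 - 4*b + 2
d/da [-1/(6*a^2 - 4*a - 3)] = 4*(3*a - 1)/(-6*a^2 + 4*a + 3)^2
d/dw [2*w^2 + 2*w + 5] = 4*w + 2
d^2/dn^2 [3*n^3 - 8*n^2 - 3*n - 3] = 18*n - 16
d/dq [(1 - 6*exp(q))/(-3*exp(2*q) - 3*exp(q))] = (-6*exp(2*q) + 2*exp(q) + 1)*exp(-q)/(3*(exp(2*q) + 2*exp(q) + 1))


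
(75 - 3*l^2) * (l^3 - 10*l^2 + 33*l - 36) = -3*l^5 + 30*l^4 - 24*l^3 - 642*l^2 + 2475*l - 2700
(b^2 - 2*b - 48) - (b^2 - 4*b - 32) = 2*b - 16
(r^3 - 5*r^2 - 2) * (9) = 9*r^3 - 45*r^2 - 18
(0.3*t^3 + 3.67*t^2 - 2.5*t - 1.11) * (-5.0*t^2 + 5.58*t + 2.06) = -1.5*t^5 - 16.676*t^4 + 33.5966*t^3 - 0.839799999999999*t^2 - 11.3438*t - 2.2866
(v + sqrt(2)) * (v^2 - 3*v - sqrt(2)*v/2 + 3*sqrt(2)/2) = v^3 - 3*v^2 + sqrt(2)*v^2/2 - 3*sqrt(2)*v/2 - v + 3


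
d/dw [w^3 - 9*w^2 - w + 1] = 3*w^2 - 18*w - 1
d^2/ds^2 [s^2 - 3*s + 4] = 2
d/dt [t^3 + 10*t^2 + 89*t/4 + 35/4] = 3*t^2 + 20*t + 89/4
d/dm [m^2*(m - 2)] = m*(3*m - 4)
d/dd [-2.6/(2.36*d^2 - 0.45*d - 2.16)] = (12.272*d - 1.17)/(-2.36*d^2 + 0.45*d + 2.16)^2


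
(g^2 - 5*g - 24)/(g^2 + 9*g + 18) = (g - 8)/(g + 6)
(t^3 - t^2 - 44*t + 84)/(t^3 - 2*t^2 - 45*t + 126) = (t - 2)/(t - 3)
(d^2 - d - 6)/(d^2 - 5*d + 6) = (d + 2)/(d - 2)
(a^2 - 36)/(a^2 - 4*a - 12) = (a + 6)/(a + 2)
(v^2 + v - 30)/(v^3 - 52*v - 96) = (v - 5)/(v^2 - 6*v - 16)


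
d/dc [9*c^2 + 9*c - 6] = 18*c + 9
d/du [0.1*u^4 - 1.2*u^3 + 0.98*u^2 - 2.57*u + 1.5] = 0.4*u^3 - 3.6*u^2 + 1.96*u - 2.57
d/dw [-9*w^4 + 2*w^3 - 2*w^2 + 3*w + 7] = -36*w^3 + 6*w^2 - 4*w + 3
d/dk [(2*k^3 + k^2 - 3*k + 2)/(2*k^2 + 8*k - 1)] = (4*k^4 + 32*k^3 + 8*k^2 - 10*k - 13)/(4*k^4 + 32*k^3 + 60*k^2 - 16*k + 1)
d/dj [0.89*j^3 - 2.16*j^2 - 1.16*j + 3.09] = 2.67*j^2 - 4.32*j - 1.16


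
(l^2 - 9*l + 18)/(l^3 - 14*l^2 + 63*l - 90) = 1/(l - 5)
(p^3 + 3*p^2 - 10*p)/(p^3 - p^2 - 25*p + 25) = p*(p - 2)/(p^2 - 6*p + 5)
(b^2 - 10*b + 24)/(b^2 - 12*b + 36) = (b - 4)/(b - 6)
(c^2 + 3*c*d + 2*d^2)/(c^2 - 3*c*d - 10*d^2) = (c + d)/(c - 5*d)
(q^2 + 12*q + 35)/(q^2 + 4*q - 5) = (q + 7)/(q - 1)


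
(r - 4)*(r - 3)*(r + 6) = r^3 - r^2 - 30*r + 72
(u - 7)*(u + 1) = u^2 - 6*u - 7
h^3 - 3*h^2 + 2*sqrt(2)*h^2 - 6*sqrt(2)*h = h*(h - 3)*(h + 2*sqrt(2))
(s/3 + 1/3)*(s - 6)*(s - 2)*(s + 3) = s^4/3 - 4*s^3/3 - 17*s^2/3 + 8*s + 12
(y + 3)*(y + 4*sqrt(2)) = y^2 + 3*y + 4*sqrt(2)*y + 12*sqrt(2)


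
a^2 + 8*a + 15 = (a + 3)*(a + 5)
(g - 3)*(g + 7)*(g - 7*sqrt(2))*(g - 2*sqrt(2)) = g^4 - 9*sqrt(2)*g^3 + 4*g^3 - 36*sqrt(2)*g^2 + 7*g^2 + 112*g + 189*sqrt(2)*g - 588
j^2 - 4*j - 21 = (j - 7)*(j + 3)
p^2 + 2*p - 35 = (p - 5)*(p + 7)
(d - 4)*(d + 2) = d^2 - 2*d - 8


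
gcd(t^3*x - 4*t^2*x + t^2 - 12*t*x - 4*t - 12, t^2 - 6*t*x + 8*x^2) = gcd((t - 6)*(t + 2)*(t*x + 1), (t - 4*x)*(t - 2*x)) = 1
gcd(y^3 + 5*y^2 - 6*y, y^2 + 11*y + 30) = y + 6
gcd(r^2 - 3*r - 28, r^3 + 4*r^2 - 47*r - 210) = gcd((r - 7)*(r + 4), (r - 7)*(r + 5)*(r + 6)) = r - 7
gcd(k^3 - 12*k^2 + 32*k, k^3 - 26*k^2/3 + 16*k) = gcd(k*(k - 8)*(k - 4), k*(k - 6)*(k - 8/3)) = k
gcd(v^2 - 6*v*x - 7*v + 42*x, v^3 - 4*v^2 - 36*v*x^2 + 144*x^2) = -v + 6*x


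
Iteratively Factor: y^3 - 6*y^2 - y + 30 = (y + 2)*(y^2 - 8*y + 15) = (y - 3)*(y + 2)*(y - 5)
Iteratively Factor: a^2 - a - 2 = (a - 2)*(a + 1)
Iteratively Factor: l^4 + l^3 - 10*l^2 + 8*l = (l)*(l^3 + l^2 - 10*l + 8) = l*(l + 4)*(l^2 - 3*l + 2) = l*(l - 2)*(l + 4)*(l - 1)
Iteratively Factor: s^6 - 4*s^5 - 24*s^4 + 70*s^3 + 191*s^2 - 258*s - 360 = (s + 3)*(s^5 - 7*s^4 - 3*s^3 + 79*s^2 - 46*s - 120) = (s - 4)*(s + 3)*(s^4 - 3*s^3 - 15*s^2 + 19*s + 30) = (s - 4)*(s + 1)*(s + 3)*(s^3 - 4*s^2 - 11*s + 30) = (s - 4)*(s - 2)*(s + 1)*(s + 3)*(s^2 - 2*s - 15) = (s - 5)*(s - 4)*(s - 2)*(s + 1)*(s + 3)*(s + 3)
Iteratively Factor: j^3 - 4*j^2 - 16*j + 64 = (j - 4)*(j^2 - 16) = (j - 4)^2*(j + 4)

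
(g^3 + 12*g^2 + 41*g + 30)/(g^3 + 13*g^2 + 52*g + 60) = (g + 1)/(g + 2)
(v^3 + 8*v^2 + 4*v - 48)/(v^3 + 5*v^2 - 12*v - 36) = (v^2 + 2*v - 8)/(v^2 - v - 6)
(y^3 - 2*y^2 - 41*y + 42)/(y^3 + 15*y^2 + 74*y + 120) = (y^2 - 8*y + 7)/(y^2 + 9*y + 20)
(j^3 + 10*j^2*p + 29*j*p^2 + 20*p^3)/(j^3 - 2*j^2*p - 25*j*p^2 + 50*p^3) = (j^2 + 5*j*p + 4*p^2)/(j^2 - 7*j*p + 10*p^2)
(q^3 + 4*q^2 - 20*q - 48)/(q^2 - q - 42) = (q^2 - 2*q - 8)/(q - 7)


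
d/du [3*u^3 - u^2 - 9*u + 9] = 9*u^2 - 2*u - 9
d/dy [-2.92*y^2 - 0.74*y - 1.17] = -5.84*y - 0.74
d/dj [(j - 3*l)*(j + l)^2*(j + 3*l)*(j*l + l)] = l*(j + l)*((j + 1)*(j - 3*l)*(j + l) + 2*(j + 1)*(j - 3*l)*(j + 3*l) + (j + 1)*(j + l)*(j + 3*l) + (j - 3*l)*(j + l)*(j + 3*l))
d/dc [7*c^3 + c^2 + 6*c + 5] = 21*c^2 + 2*c + 6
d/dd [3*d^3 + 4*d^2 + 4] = d*(9*d + 8)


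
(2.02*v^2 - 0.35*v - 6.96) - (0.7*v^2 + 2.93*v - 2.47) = 1.32*v^2 - 3.28*v - 4.49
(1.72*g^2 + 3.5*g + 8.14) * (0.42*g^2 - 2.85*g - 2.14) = 0.7224*g^4 - 3.432*g^3 - 10.237*g^2 - 30.689*g - 17.4196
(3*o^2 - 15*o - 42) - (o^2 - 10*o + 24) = 2*o^2 - 5*o - 66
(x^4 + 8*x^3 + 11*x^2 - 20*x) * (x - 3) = x^5 + 5*x^4 - 13*x^3 - 53*x^2 + 60*x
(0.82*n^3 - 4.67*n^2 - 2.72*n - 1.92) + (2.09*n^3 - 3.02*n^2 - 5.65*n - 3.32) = 2.91*n^3 - 7.69*n^2 - 8.37*n - 5.24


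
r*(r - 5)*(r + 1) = r^3 - 4*r^2 - 5*r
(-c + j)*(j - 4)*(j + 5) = -c*j^2 - c*j + 20*c + j^3 + j^2 - 20*j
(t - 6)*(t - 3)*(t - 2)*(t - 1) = t^4 - 12*t^3 + 47*t^2 - 72*t + 36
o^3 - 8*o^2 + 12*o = o*(o - 6)*(o - 2)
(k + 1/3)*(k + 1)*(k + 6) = k^3 + 22*k^2/3 + 25*k/3 + 2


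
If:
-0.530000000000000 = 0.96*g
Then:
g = -0.55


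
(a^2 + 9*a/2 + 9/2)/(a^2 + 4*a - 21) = (2*a^2 + 9*a + 9)/(2*(a^2 + 4*a - 21))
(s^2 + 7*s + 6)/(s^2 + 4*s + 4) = (s^2 + 7*s + 6)/(s^2 + 4*s + 4)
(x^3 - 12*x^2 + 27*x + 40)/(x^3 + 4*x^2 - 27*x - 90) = (x^2 - 7*x - 8)/(x^2 + 9*x + 18)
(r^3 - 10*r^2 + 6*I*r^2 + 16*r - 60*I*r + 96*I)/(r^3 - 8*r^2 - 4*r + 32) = (r + 6*I)/(r + 2)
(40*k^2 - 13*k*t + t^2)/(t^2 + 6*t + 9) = (40*k^2 - 13*k*t + t^2)/(t^2 + 6*t + 9)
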